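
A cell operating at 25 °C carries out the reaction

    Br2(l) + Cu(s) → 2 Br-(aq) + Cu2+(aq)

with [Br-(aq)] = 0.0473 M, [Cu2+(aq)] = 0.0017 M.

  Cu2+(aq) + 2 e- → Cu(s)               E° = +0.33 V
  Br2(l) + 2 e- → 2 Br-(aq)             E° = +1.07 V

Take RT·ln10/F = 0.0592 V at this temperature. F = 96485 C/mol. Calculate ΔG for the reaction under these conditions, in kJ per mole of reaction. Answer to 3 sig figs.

The standard cell potential is +1.07 − (+0.33) = +0.74 V, with n = 2 electrons in the balanced equation.
The reaction quotient is [Br-(aq)]^2·[Cu2+(aq)] = 3.8×10^−6; by Nernst, E = +0.74 − (0.0592/2)(−5.420) = +0.9004 V.
ΔG = −nFE = −(2)(96485)(+0.9004) J/mol = −174 kJ/mol.

−174 kJ/mol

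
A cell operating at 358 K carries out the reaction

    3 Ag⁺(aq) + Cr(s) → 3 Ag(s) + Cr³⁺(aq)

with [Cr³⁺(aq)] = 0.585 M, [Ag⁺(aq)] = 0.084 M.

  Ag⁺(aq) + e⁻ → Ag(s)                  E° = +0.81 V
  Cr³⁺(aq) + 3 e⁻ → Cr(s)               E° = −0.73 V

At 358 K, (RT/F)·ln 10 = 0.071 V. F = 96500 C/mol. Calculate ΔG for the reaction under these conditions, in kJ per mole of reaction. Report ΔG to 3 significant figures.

−425 kJ/mol

The standard cell potential is +0.81 − (−0.73) = +1.54 V, with n = 3 electrons in the balanced equation.
The reaction quotient is [Cr³⁺(aq)] / [Ag⁺(aq)]^3 = 987; by Nernst, E = +1.54 − (0.071/3)(2.994) = +1.4691 V.
Finally ΔG = −nFE = −(3)(96500 C/mol)(+1.4691 V) = −425 kJ/mol.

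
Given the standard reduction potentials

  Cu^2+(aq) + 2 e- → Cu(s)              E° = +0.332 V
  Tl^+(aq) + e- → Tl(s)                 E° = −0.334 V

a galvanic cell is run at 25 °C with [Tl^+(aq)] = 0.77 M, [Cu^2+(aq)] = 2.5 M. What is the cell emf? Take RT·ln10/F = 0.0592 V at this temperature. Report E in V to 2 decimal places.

Since E°(Cu²⁺/Cu) > E°(Tl⁺/Tl), Cu²⁺/Cu serves as the cathode.
The standard potential is +0.332 − (−0.334) = +0.666 V and the balanced reaction transfers n = 2 electrons.
Balancing gives Cu^2+(aq) + 2 Tl(s) → Cu(s) + 2 Tl^+(aq); hence Q = [Tl^+(aq)]^2 / [Cu^2+(aq)] = 0.237 (log Q = −0.625).
E = E° − (0.0592/n)·log Q = +0.666 − (0.0592/2)(−0.625) = +0.68 V.

+0.68 V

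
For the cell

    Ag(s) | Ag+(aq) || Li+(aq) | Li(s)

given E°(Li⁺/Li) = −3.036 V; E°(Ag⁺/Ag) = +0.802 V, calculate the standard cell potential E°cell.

−3.838 V

By convention the left-hand electrode in cell notation is the anode (oxidation) and the right-hand electrode is the cathode (reduction).
E°cell = E°(right) − E°(left) = −3.036 − (+0.802) = −3.838 V.
The negative sign shows that, as written, the cell would require an external voltage to drive the reaction.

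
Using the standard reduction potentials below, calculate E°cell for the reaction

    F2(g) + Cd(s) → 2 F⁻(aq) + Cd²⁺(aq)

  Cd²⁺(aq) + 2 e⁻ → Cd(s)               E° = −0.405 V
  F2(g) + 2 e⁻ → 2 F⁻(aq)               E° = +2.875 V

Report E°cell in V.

+3.280 V

F2(g) gains electrons, so the F₂/F⁻ couple is the cathode; the Cd²⁺/Cd couple is the anode.
E°cell = E°(cathode) − E°(anode) = +2.875 − (−0.405) = +3.280 V.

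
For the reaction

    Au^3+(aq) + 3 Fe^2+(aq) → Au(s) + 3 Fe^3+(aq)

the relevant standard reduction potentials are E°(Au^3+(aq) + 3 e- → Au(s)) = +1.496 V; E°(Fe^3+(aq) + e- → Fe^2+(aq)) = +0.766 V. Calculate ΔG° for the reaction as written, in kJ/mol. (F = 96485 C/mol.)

In the reaction as written Au^3+(aq) is reduced, so the Au³⁺/Au couple is the cathode and Fe³⁺/Fe²⁺ is the anode.
E°cell = +1.496 − (+0.766) = +0.730 V; balancing electrons gives n = 3.
ΔG° = −nFE°cell = −(3)(96485)(+0.730) J/mol = −211 kJ/mol.

−211 kJ/mol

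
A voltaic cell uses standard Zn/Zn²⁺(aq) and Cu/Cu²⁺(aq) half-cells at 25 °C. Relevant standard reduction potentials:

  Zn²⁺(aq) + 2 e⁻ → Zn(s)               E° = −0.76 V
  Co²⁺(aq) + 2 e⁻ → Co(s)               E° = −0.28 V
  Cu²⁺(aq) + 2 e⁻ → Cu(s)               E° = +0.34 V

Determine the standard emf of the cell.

+1.10 V

Of the two couples in this cell, the one with the more positive reduction potential is reduced at the cathode: here that is Cu²⁺/Cu (+0.34 V); Zn²⁺/Zn (−0.76 V) is the anode.
E°cell = E°(cathode) − E°(anode) = +0.34 − (−0.76) = +1.10 V.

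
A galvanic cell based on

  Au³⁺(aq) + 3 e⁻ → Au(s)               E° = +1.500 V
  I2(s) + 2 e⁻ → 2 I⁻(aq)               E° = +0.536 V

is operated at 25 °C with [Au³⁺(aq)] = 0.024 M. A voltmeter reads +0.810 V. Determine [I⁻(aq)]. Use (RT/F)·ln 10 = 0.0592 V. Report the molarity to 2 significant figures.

The Au³⁺/Au couple has the larger reduction potential, so it is the cathode: E°cell = +1.500 − (+0.536) = +0.964 V and n = 6.
Since E = E° − (0.0592/n)·log Q, log Q = n(E° − E)/0.0592 = 15.608.
For 2 Au³⁺(aq) + 6 I⁻(aq) → 2 Au(s) + 3 I2(s), the reaction quotient is Q = 1 / ([Au³⁺(aq)]^2·[I⁻(aq)]^6).
Isolating [I⁻(aq)] in Q = 10^{15.608} yields log [I⁻(aq)] = −2.061, i.e. 0.0087 M.

0.0087 M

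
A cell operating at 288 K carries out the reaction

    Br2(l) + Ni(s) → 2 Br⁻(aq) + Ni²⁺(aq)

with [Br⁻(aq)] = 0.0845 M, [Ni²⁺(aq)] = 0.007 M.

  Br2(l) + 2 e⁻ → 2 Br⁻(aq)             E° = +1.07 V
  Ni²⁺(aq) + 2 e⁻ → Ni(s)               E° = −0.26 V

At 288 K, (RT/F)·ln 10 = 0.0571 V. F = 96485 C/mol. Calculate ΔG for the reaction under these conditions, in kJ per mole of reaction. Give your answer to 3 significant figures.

−280 kJ/mol

The standard cell potential is +1.07 − (−0.26) = +1.33 V, with n = 2 electrons in the balanced equation.
Q = [Br⁻(aq)]^2·[Ni²⁺(aq)] = 5×10^−5, so log Q = −4.301 and E = +1.33 − (0.0571/2)(−4.301) = +1.4528 V.
Finally ΔG = −nFE = −(2)(96485 C/mol)(+1.4528 V) = −280 kJ/mol.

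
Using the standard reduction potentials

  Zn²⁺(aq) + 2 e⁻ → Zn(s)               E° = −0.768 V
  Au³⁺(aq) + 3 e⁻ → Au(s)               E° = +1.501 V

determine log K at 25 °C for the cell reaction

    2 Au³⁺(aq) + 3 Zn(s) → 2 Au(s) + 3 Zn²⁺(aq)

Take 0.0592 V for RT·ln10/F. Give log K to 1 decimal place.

The Au³⁺/Au couple is reduced (cathode); E°cell = +1.501 − (−0.768) = +2.269 V with n = 6.
At equilibrium E = 0, so log K = nE°cell / 0.0592 = (6)(+2.269) / 0.0592 = 230.0.

log K = 230.0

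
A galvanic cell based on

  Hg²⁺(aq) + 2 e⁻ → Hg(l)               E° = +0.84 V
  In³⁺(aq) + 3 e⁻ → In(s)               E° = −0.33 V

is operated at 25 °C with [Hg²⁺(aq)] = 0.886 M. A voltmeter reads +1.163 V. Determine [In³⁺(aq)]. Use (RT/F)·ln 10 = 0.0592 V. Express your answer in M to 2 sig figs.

Hg²⁺/Hg is the cathode (higher E°); E°cell = +0.84 − (−0.33) = +1.17 V with n = 6.
Since E = E° − (0.0592/n)·log Q, log Q = n(E° − E)/0.0592 = 0.709.
For 3 Hg²⁺(aq) + 2 In(s) → 3 Hg(l) + 2 In³⁺(aq), the reaction quotient is Q = [In³⁺(aq)]^2 / [Hg²⁺(aq)]^3.
Substituting the known concentrations and solving, log [In³⁺(aq)] = 0.276 and [In³⁺(aq)] = 1.9 M.

1.9 M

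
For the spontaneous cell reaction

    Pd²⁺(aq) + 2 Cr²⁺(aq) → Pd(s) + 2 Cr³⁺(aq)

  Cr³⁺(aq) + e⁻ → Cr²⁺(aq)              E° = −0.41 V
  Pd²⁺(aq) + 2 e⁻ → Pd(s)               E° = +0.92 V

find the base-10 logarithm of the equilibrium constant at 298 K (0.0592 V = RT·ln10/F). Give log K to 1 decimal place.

The Pd²⁺/Pd couple is reduced (cathode); E°cell = +0.92 − (−0.41) = +1.33 V with n = 2.
At equilibrium E = 0, so log K = nE°cell / 0.0592 = (2)(+1.33) / 0.0592 = 44.9.

log K = 44.9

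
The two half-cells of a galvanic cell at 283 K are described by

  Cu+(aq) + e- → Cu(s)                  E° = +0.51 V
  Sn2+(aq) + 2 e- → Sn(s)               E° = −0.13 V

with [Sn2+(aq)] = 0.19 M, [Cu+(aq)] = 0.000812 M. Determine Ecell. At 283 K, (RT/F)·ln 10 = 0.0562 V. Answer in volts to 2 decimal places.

+0.49 V

The Cu⁺/Cu couple has the more positive E°, so it is the cathode; Sn²⁺/Sn is the anode.
The standard potential is +0.51 − (−0.13) = +0.64 V and the balanced reaction transfers n = 2 electrons.
Balancing gives 2 Cu+(aq) + Sn(s) → 2 Cu(s) + Sn2+(aq); hence Q = [Sn2+(aq)] / [Cu+(aq)]^2 = 2.88×10^5 (log Q = 5.460).
Applying E = E° − (RT ln10/nF)·log Q gives +0.64 − (0.0562/2)(5.460) = +0.49 V.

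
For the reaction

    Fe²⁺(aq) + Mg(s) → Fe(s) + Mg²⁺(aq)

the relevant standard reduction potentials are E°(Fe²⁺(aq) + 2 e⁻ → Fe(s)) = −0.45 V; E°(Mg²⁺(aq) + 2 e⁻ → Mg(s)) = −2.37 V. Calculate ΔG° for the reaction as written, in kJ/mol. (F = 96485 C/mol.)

In the reaction as written Fe²⁺(aq) is reduced, so the Fe²⁺/Fe couple is the cathode and Mg²⁺/Mg is the anode.
E°cell = −0.45 − (−2.37) = +1.92 V; balancing electrons gives n = 2.
ΔG° = −nFE°cell = −(2)(96485)(+1.92) J/mol = −371 kJ/mol.

−371 kJ/mol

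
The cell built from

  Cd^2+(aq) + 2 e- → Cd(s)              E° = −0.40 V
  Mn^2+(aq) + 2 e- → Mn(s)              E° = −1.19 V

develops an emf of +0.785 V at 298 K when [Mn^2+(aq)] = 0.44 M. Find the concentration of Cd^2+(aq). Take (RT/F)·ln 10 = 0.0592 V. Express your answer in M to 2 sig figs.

0.30 M

With Cd²⁺/Cd at the cathode and Mn²⁺/Mn at the anode, E°cell = −0.40 − (−1.19) = +0.79 V (n = 2).
From the Nernst equation, log Q = n(E° − E)/0.0592 = 2·(+0.79 − (+0.785))/0.0592 = 0.169.
The balanced reaction is Cd^2+(aq) + Mn(s) → Cd(s) + Mn^2+(aq), so Q = [Mn^2+(aq)] / [Cd^2+(aq)].
Isolating [Cd^2+(aq)] in Q = 10^{0.169} yields log [Cd^2+(aq)] = −0.526, i.e. 0.30 M.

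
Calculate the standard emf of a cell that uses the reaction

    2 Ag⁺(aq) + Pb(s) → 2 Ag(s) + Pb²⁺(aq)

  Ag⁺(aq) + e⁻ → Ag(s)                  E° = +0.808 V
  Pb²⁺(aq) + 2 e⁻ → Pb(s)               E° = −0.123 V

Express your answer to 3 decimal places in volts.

In the reaction as written, Ag⁺(aq) is reduced (cathode) and Pb²⁺(aq) is produced by oxidation at the anode.
E°cell = E°(cathode) − E°(anode) = +0.808 − (−0.123) = +0.931 V.

+0.931 V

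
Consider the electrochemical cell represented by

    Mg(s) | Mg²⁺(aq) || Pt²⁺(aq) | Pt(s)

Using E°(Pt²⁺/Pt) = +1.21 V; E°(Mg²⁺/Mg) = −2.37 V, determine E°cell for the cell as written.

+3.58 V

By convention the left-hand electrode in cell notation is the anode (oxidation) and the right-hand electrode is the cathode (reduction).
E°cell = E°(right) − E°(left) = +1.21 − (−2.37) = +3.58 V.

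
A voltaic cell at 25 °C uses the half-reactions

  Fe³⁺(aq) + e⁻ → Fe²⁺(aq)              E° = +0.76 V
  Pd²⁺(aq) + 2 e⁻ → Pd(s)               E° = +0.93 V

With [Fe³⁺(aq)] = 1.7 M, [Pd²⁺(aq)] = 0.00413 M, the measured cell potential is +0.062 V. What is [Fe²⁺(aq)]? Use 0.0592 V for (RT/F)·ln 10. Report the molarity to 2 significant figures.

0.40 M

The Pd²⁺/Pd couple has the larger reduction potential, so it is the cathode: E°cell = +0.93 − (+0.76) = +0.17 V and n = 2.
Rearranging E = E° − (0.0592/n)·log Q gives log Q = 2(+0.17 − (+0.062))/0.0592 = 3.649.
The balanced reaction is Pd²⁺(aq) + 2 Fe²⁺(aq) → Pd(s) + 2 Fe³⁺(aq), so Q = [Fe³⁺(aq)]^2 / ([Pd²⁺(aq)]·[Fe²⁺(aq)]^2).
Substituting the known concentrations and solving, log [Fe²⁺(aq)] = −0.402 and [Fe²⁺(aq)] = 0.40 M.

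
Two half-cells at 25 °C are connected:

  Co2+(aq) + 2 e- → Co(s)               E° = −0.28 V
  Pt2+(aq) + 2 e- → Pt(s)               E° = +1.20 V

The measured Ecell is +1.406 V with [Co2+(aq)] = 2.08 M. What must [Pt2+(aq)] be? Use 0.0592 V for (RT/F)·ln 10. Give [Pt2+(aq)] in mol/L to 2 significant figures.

0.0066 M

The Pt²⁺/Pt couple has the larger reduction potential, so it is the cathode: E°cell = +1.20 − (−0.28) = +1.48 V and n = 2.
Since E = E° − (0.0592/n)·log Q, log Q = n(E° − E)/0.0592 = 2.500.
Balancing electrons gives Pt2+(aq) + Co(s) → Pt(s) + Co2+(aq); thus Q = [Co2+(aq)] / [Pt2+(aq)].
Solving for the unknown gives log [Pt2+(aq)] = −2.182, so [Pt2+(aq)] ≈ 0.0066 M.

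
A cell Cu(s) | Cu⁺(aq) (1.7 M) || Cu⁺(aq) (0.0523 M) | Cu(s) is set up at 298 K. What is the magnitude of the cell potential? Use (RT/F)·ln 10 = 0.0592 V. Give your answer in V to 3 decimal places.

For a concentration cell E°cell = 0, since both electrodes use the same couple.
The compartment with the higher Cu⁺(aq) concentration (1.7 M) acts as the cathode; ions are reduced there and produced at the dilute (0.0523 M) anode.
With n = 1, Ecell = −(0.0592/1)·log([dilute]/[conc]) = −(0.0592/1)·log(0.0523/1.7) = +0.090 V.

0.090 V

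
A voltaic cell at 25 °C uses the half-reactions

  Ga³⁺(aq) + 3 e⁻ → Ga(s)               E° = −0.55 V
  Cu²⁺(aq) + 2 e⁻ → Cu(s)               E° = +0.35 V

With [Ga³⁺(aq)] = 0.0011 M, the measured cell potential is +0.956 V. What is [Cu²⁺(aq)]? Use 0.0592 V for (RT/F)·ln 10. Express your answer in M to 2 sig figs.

The Cu²⁺/Cu couple has the larger reduction potential, so it is the cathode: E°cell = +0.35 − (−0.55) = +0.90 V and n = 6.
Since E = E° − (0.0592/n)·log Q, log Q = n(E° − E)/0.0592 = −5.676.
The balanced reaction is 3 Cu²⁺(aq) + 2 Ga(s) → 3 Cu(s) + 2 Ga³⁺(aq), so Q = [Ga³⁺(aq)]^2 / [Cu²⁺(aq)]^3.
Isolating [Cu²⁺(aq)] in Q = 10^{−5.676} yields log [Cu²⁺(aq)] = −0.080, i.e. 0.83 M.

0.83 M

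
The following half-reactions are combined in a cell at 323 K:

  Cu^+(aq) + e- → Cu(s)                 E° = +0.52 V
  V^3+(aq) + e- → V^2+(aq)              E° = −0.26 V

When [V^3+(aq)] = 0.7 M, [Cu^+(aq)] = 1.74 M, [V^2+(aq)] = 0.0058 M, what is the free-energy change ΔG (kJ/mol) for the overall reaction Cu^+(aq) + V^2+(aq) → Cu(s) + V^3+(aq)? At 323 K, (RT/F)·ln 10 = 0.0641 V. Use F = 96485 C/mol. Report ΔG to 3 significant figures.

E°cell = +0.52 − (−0.26) = +0.78 V; the balanced reaction transfers n = 1 electron.
The reaction quotient is [V^3+(aq)] / ([Cu^+(aq)]·[V^2+(aq)]) = 69.4; by Nernst, E = +0.78 − (0.0641/1)(1.841) = +0.6620 V.
ΔG = −nFE = −(1)(96485)(+0.6620) J/mol = −63.9 kJ/mol.

−63.9 kJ/mol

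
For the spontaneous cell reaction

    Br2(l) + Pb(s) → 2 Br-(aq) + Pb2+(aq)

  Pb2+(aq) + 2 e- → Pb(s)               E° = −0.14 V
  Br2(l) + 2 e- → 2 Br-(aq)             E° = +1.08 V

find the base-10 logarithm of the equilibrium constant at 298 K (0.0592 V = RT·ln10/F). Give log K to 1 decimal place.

The Br₂/Br⁻ couple is reduced (cathode); E°cell = +1.08 − (−0.14) = +1.22 V with n = 2.
At equilibrium E = 0, so log K = nE°cell / 0.0592 = (2)(+1.22) / 0.0592 = 41.2.

log K = 41.2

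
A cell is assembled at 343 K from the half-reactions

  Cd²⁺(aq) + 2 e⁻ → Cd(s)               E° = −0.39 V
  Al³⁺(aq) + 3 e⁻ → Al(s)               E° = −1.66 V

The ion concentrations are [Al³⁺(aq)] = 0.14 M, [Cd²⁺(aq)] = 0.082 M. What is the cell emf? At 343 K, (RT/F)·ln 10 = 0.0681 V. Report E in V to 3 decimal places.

Since E°(Cd²⁺/Cd) > E°(Al³⁺/Al), Cd²⁺/Cd serves as the cathode.
E°cell = E°cat − E°an = −0.39 − (−1.66) = +1.27 V; n = 6.
The balanced reaction is 3 Cd²⁺(aq) + 2 Al(s) → 3 Cd(s) + 2 Al³⁺(aq), so Q = [Al³⁺(aq)]^2 / [Cd²⁺(aq)]^3 = 35.5 and log Q = 1.551.
E = E° − (0.0681/n)·log Q = +1.27 − (0.0681/6)(1.551) = +1.252 V.

+1.252 V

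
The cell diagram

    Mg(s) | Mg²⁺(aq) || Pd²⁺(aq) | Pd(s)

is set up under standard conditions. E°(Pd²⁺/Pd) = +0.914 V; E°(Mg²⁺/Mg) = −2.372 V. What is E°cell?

+3.286 V

By convention the left-hand electrode in cell notation is the anode (oxidation) and the right-hand electrode is the cathode (reduction).
E°cell = E°(right) − E°(left) = +0.914 − (−2.372) = +3.286 V.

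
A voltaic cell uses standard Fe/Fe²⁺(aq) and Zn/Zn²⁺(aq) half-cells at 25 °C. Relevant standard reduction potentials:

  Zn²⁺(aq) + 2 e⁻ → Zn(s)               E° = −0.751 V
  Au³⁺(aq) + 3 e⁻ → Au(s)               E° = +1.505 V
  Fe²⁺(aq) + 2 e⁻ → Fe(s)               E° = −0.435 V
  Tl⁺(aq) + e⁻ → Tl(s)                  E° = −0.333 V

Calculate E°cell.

+0.316 V

The Fe²⁺/Fe couple has the higher E°, so Fe ion is reduced (cathode) and Zn is oxidized (anode).
E°cell = E°(cathode) − E°(anode) = −0.435 − (−0.751) = +0.316 V.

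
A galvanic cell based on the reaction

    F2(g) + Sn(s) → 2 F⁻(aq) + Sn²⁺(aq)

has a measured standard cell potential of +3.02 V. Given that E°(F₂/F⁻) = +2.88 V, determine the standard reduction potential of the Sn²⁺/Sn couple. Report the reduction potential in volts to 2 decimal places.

In the reaction as written the F₂/F⁻ couple is reduced (cathode) and Sn²⁺/Sn is oxidized (anode), so E°cell = E°(F₂/F⁻) − E°(Sn²⁺/Sn).
E°(Sn²⁺/Sn) = E°(cathode) − E°cell = +2.88 − (+3.02) = −0.14 V.

−0.14 V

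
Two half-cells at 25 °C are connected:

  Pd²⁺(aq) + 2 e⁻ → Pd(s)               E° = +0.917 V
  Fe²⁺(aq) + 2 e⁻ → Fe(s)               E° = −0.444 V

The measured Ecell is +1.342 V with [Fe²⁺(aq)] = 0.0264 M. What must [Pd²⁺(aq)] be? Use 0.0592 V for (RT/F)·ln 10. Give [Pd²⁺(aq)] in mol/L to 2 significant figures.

0.0060 M

Pd²⁺/Pd is the cathode (higher E°); E°cell = +0.917 − (−0.444) = +1.361 V with n = 2.
Rearranging E = E° − (0.0592/n)·log Q gives log Q = 2(+1.361 − (+1.342))/0.0592 = 0.642.
For Pd²⁺(aq) + Fe(s) → Pd(s) + Fe²⁺(aq), the reaction quotient is Q = [Fe²⁺(aq)] / [Pd²⁺(aq)].
Substituting the known concentrations and solving, log [Pd²⁺(aq)] = −2.220 and [Pd²⁺(aq)] = 0.0060 M.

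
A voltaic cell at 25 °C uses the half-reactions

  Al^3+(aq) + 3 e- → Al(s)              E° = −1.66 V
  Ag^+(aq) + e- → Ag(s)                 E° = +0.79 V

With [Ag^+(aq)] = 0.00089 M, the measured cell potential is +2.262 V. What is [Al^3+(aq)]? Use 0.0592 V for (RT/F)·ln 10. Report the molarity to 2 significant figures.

2.4 M

The Ag⁺/Ag couple has the larger reduction potential, so it is the cathode: E°cell = +0.79 − (−1.66) = +2.45 V and n = 3.
From the Nernst equation, log Q = n(E° − E)/0.0592 = 3·(+2.45 − (+2.262))/0.0592 = 9.527.
Balancing electrons gives 3 Ag^+(aq) + Al(s) → 3 Ag(s) + Al^3+(aq); thus Q = [Al^3+(aq)] / [Ag^+(aq)]^3.
Isolating [Al^3+(aq)] in Q = 10^{9.527} yields log [Al^3+(aq)] = 0.375, i.e. 2.4 M.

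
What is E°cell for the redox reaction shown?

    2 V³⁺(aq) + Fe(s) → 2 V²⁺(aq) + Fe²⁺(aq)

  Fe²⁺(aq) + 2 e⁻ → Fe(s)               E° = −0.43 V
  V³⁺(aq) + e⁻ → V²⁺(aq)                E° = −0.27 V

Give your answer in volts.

+0.16 V

In the reaction as written, V³⁺(aq) is reduced (cathode) and Fe²⁺(aq) is produced by oxidation at the anode.
E°cell = E°(cathode) − E°(anode) = −0.27 − (−0.43) = +0.16 V.
The positive value indicates the reaction is spontaneous as written.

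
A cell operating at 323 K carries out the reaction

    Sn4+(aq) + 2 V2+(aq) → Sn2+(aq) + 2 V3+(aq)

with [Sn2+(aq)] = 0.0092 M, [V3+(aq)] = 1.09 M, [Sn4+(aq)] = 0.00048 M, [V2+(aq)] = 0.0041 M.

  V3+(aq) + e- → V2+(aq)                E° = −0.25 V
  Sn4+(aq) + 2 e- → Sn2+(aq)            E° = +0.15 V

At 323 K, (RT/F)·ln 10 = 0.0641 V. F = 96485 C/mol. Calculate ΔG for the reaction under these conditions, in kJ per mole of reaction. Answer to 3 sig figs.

−39.3 kJ/mol

The standard cell potential is +0.15 − (−0.25) = +0.40 V, with n = 2 electrons in the balanced equation.
Here Q = ([Sn2+(aq)]·[V3+(aq)]^2) / ([Sn4+(aq)]·[V2+(aq)]^2) = 1.35×10^6 (log Q = 6.132), giving E = +0.40 − (0.0641/2)·(6.132) = +0.2035 V.
ΔG = −nFE = −(2)(96485)(+0.2035) J/mol = −39.3 kJ/mol.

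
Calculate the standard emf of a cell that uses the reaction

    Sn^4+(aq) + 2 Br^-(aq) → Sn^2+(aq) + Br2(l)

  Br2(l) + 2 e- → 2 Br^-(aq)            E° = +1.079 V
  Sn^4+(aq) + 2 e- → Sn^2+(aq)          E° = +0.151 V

−0.928 V

In the reaction as written, Sn^4+(aq) is reduced (cathode) and Br2(l) is produced by oxidation at the anode.
E°cell = E°(cathode) − E°(anode) = +0.151 − (+1.079) = −0.928 V.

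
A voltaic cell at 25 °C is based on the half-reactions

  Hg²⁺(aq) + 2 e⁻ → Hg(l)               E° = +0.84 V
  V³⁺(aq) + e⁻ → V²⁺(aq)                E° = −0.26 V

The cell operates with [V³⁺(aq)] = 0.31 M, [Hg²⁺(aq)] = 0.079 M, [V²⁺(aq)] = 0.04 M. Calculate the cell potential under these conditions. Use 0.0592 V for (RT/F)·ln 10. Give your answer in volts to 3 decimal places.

+1.015 V

Hg²⁺/Hg is reduced (cathode, E° = +0.84 V) and V³⁺/V²⁺ is oxidized (anode).
E°cell = E°cat − E°an = +0.84 − (−0.26) = +1.10 V; n = 2.
The balanced reaction is Hg²⁺(aq) + 2 V²⁺(aq) → Hg(l) + 2 V³⁺(aq), so Q = [V³⁺(aq)]^2 / ([Hg²⁺(aq)]·[V²⁺(aq)]^2) = 760 and log Q = 2.881.
E = E° − (0.0592/n)·log Q = +1.10 − (0.0592/2)(2.881) = +1.015 V.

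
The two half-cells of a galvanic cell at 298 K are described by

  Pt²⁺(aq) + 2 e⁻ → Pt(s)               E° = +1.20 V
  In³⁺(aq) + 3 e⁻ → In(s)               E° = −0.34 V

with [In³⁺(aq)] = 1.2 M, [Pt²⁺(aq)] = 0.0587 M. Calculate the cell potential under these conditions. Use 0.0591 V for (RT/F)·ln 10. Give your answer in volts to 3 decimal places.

Pt²⁺/Pt is reduced (cathode, E° = +1.20 V) and In³⁺/In is oxidized (anode).
E°cell = E°cat − E°an = +1.20 − (−0.34) = +1.54 V; n = 6.
For the overall reaction 3 Pt²⁺(aq) + 2 In(s) → 3 Pt(s) + 2 In³⁺(aq), Q = [In³⁺(aq)]^2 / [Pt²⁺(aq)]^3 = 7.12×10^3, giving log Q = 3.852.
Applying E = E° − (RT ln10/nF)·log Q gives +1.54 − (0.0591/6)(3.852) = +1.502 V.

+1.502 V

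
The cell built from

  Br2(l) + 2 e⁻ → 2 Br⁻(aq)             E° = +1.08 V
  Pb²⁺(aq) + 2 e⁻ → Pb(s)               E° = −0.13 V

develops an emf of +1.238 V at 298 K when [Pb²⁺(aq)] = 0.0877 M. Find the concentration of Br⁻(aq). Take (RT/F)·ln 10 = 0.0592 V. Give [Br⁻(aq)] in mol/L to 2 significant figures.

With Br₂/Br⁻ at the cathode and Pb²⁺/Pb at the anode, E°cell = +1.08 − (−0.13) = +1.21 V (n = 2).
Rearranging E = E° − (0.0592/n)·log Q gives log Q = 2(+1.21 − (+1.238))/0.0592 = −0.946.
The balanced reaction is Br2(l) + Pb(s) → 2 Br⁻(aq) + Pb²⁺(aq), so Q = [Br⁻(aq)]^2·[Pb²⁺(aq)].
Substituting the known concentrations and solving, log [Br⁻(aq)] = 0.056 and [Br⁻(aq)] = 1.1 M.

1.1 M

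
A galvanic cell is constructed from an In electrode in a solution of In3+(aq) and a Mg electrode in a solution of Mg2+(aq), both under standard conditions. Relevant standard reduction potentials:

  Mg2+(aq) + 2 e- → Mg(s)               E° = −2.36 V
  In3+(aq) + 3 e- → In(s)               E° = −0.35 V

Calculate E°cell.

+2.01 V

The In³⁺/In couple has the higher E°, so In ion is reduced (cathode) and Mg is oxidized (anode).
E°cell = E°(cathode) − E°(anode) = −0.35 − (−2.36) = +2.01 V.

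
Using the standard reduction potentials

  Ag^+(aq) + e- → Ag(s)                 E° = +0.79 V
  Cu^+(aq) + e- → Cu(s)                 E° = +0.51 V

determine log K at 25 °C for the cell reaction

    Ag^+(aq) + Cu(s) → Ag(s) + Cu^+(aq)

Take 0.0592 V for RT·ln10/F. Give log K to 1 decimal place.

log K = 4.7

The Ag⁺/Ag couple is reduced (cathode); E°cell = +0.79 − (+0.51) = +0.28 V with n = 1.
At equilibrium E = 0, so log K = nE°cell / 0.0592 = (1)(+0.28) / 0.0592 = 4.7.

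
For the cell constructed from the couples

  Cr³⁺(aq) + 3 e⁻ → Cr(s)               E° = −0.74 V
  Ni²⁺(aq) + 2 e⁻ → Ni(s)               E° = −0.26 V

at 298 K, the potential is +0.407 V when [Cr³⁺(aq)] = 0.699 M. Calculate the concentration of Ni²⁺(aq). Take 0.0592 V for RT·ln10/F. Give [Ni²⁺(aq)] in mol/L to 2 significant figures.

0.0027 M

With Ni²⁺/Ni at the cathode and Cr³⁺/Cr at the anode, E°cell = −0.26 − (−0.74) = +0.48 V (n = 6).
From the Nernst equation, log Q = n(E° − E)/0.0592 = 6·(+0.48 − (+0.407))/0.0592 = 7.399.
The balanced reaction is 3 Ni²⁺(aq) + 2 Cr(s) → 3 Ni(s) + 2 Cr³⁺(aq), so Q = [Cr³⁺(aq)]^2 / [Ni²⁺(aq)]^3.
Substituting the known concentrations and solving, log [Ni²⁺(aq)] = −2.570 and [Ni²⁺(aq)] = 0.0027 M.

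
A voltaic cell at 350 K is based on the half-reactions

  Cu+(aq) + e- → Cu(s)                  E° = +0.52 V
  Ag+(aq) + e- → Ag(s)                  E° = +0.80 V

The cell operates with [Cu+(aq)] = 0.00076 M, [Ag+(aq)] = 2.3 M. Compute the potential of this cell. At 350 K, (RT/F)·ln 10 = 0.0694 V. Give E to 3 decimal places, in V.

+0.522 V

Since E°(Ag⁺/Ag) > E°(Cu⁺/Cu), Ag⁺/Ag serves as the cathode.
E°cell = E°cat − E°an = +0.80 − (+0.52) = +0.28 V; n = 1.
Balancing gives Ag+(aq) + Cu(s) → Ag(s) + Cu+(aq); hence Q = [Cu+(aq)] / [Ag+(aq)] = 0.00033 (log Q = −3.481).
By the Nernst equation, E = +0.28 − (0.0694/1)·(−3.481) = +0.522 V.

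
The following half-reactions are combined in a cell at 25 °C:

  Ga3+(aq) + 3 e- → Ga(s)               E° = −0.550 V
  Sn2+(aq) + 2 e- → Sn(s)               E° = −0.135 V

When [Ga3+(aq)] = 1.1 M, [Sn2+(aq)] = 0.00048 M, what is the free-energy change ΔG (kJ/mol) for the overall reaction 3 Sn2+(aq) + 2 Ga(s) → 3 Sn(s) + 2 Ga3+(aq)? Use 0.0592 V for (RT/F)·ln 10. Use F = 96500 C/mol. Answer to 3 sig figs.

−183 kJ/mol

E°cell = −0.135 − (−0.550) = +0.415 V; the balanced reaction transfers n = 6 electrons.
Q = [Ga3+(aq)]^2 / [Sn2+(aq)]^3 = 1.09×10^10, so log Q = 10.039 and E = +0.415 − (0.0592/6)(10.039) = +0.3159 V.
Finally ΔG = −nFE = −(6)(96500 C/mol)(+0.3159 V) = −183 kJ/mol.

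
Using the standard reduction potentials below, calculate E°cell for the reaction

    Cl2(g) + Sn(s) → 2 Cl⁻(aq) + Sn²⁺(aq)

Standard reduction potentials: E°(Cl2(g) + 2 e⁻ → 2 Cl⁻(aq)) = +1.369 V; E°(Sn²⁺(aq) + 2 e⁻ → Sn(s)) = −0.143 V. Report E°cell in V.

In the reaction as written, Cl2(g) is reduced (cathode) and Sn²⁺(aq) is produced by oxidation at the anode.
E°cell = E°(cathode) − E°(anode) = +1.369 − (−0.143) = +1.512 V.

+1.512 V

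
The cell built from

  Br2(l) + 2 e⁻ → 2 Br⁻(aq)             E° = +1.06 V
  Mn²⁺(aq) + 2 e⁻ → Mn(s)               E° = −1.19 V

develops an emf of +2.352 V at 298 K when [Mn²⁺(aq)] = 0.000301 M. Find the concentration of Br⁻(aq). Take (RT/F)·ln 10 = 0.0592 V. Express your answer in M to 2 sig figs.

The Br₂/Br⁻ couple has the larger reduction potential, so it is the cathode: E°cell = +1.06 − (−1.19) = +2.25 V and n = 2.
From the Nernst equation, log Q = n(E° − E)/0.0592 = 2·(+2.25 − (+2.352))/0.0592 = −3.446.
Balancing electrons gives Br2(l) + Mn(s) → 2 Br⁻(aq) + Mn²⁺(aq); thus Q = [Br⁻(aq)]^2·[Mn²⁺(aq)].
Solving for the unknown gives log [Br⁻(aq)] = 0.038, so [Br⁻(aq)] ≈ 1.1 M.

1.1 M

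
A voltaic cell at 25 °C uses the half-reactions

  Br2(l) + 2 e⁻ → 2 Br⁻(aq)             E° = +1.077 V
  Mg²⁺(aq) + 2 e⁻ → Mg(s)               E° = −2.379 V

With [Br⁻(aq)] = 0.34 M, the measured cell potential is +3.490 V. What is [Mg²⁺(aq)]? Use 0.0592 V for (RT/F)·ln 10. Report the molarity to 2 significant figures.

0.61 M

With Br₂/Br⁻ at the cathode and Mg²⁺/Mg at the anode, E°cell = +1.077 − (−2.379) = +3.456 V (n = 2).
Since E = E° − (0.0592/n)·log Q, log Q = n(E° − E)/0.0592 = −1.149.
Balancing electrons gives Br2(l) + Mg(s) → 2 Br⁻(aq) + Mg²⁺(aq); thus Q = [Br⁻(aq)]^2·[Mg²⁺(aq)].
Substituting the known concentrations and solving, log [Mg²⁺(aq)] = −0.212 and [Mg²⁺(aq)] = 0.61 M.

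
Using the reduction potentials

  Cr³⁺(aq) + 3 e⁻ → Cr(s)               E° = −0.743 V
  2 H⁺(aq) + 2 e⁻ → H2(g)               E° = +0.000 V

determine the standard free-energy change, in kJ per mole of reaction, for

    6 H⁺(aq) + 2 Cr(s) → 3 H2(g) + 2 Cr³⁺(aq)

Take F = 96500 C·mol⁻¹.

−430 kJ/mol

In the reaction as written H⁺(aq) is reduced, so the 2H⁺/H₂ couple is the cathode and Cr³⁺/Cr is the anode.
E°cell = +0.000 − (−0.743) = +0.743 V; balancing electrons gives n = 6.
ΔG° = −nFE°cell = −(6)(96500)(+0.743) J/mol = −430 kJ/mol.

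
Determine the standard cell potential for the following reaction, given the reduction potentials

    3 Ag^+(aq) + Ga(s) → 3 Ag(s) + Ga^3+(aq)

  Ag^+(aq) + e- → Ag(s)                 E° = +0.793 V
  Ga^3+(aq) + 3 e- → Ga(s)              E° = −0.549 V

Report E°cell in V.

Ag^+(aq) gains electrons, so the Ag⁺/Ag couple is the cathode; the Ga³⁺/Ga couple is the anode.
E°cell = E°(cathode) − E°(anode) = +0.793 − (−0.549) = +1.342 V.

+1.342 V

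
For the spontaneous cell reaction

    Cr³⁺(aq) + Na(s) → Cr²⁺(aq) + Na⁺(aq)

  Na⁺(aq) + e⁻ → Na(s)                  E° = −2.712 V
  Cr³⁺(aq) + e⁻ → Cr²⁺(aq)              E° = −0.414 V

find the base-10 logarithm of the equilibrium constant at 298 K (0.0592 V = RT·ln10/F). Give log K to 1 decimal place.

log K = 38.8

The Cr³⁺/Cr²⁺ couple is reduced (cathode); E°cell = −0.414 − (−2.712) = +2.298 V with n = 1.
At equilibrium E = 0, so log K = nE°cell / 0.0592 = (1)(+2.298) / 0.0592 = 38.8.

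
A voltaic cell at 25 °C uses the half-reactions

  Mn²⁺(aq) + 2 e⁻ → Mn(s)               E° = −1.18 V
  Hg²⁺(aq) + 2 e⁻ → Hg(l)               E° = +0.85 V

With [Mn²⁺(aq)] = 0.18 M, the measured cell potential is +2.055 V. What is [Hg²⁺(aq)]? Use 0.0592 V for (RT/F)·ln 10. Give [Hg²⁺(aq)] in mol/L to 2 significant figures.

1.3 M

With Hg²⁺/Hg at the cathode and Mn²⁺/Mn at the anode, E°cell = +0.85 − (−1.18) = +2.03 V (n = 2).
Rearranging E = E° − (0.0592/n)·log Q gives log Q = 2(+2.03 − (+2.055))/0.0592 = −0.845.
The balanced reaction is Hg²⁺(aq) + Mn(s) → Hg(l) + Mn²⁺(aq), so Q = [Mn²⁺(aq)] / [Hg²⁺(aq)].
Substituting the known concentrations and solving, log [Hg²⁺(aq)] = 0.100 and [Hg²⁺(aq)] = 1.3 M.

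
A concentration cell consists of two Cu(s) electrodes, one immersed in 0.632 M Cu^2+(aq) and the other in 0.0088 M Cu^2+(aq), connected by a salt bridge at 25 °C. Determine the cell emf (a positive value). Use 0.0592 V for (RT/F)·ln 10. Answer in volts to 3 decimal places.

0.055 V

For a concentration cell E°cell = 0, since both electrodes use the same couple.
The compartment with the higher Cu^2+(aq) concentration (0.632 M) acts as the cathode; ions are reduced there and produced at the dilute (0.0088 M) anode.
With n = 2, Ecell = −(0.0592/2)·log([dilute]/[conc]) = −(0.0592/2)·log(0.0088/0.632) = +0.055 V.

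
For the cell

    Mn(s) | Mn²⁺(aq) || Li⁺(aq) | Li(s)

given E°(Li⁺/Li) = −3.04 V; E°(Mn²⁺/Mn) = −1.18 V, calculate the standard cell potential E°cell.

By convention the left-hand electrode in cell notation is the anode (oxidation) and the right-hand electrode is the cathode (reduction).
E°cell = E°(right) − E°(left) = −3.04 − (−1.18) = −1.86 V.
The negative sign shows that, as written, the cell would require an external voltage to drive the reaction.

−1.86 V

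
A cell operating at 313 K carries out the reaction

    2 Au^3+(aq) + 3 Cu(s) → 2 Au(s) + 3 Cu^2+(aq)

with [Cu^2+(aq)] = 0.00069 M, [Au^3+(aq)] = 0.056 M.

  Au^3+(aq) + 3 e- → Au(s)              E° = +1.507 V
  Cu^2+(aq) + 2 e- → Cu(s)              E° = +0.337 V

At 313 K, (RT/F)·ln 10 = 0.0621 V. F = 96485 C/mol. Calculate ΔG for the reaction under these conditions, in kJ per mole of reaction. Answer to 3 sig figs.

−719 kJ/mol

With Au³⁺/Au reduced at the cathode, E°cell = +1.507 − (+0.337) = +1.170 V and n = 6.
The reaction quotient is [Cu^2+(aq)]^3 / [Au^3+(aq)]^2 = 1.05×10^−7; by Nernst, E = +1.170 − (0.0621/6)(−6.980) = +1.2422 V.
Then ΔG = −nFE = −6 × 96485 × +1.2422 J/mol = −719 kJ/mol.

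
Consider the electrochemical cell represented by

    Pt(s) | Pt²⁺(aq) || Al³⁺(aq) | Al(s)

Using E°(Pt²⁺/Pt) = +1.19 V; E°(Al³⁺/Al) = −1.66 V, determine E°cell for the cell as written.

−2.85 V

By convention the left-hand electrode in cell notation is the anode (oxidation) and the right-hand electrode is the cathode (reduction).
E°cell = E°(right) − E°(left) = −1.66 − (+1.19) = −2.85 V.
The negative sign shows that, as written, the cell would require an external voltage to drive the reaction.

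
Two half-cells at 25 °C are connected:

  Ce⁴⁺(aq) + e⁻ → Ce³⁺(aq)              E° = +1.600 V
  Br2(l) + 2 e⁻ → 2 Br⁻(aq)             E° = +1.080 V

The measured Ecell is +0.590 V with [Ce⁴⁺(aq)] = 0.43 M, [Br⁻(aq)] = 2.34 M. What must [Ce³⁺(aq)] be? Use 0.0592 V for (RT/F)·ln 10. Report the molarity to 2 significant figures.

The Ce⁴⁺/Ce³⁺ couple has the larger reduction potential, so it is the cathode: E°cell = +1.600 − (+1.080) = +0.520 V and n = 2.
Rearranging E = E° − (0.0592/n)·log Q gives log Q = 2(+0.520 − (+0.590))/0.0592 = −2.365.
Balancing electrons gives 2 Ce⁴⁺(aq) + 2 Br⁻(aq) → 2 Ce³⁺(aq) + Br2(l); thus Q = [Ce³⁺(aq)]^2 / ([Ce⁴⁺(aq)]^2·[Br⁻(aq)]^2).
Substituting the known concentrations and solving, log [Ce³⁺(aq)] = −1.180 and [Ce³⁺(aq)] = 0.066 M.

0.066 M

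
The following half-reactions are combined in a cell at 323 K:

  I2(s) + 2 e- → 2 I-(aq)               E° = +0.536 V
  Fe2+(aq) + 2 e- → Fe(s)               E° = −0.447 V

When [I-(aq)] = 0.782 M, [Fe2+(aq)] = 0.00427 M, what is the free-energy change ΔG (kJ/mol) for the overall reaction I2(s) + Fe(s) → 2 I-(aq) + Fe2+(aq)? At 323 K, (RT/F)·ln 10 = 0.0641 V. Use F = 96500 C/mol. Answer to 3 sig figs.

−206 kJ/mol

E°cell = +0.536 − (−0.447) = +0.983 V; the balanced reaction transfers n = 2 electrons.
The reaction quotient is [I-(aq)]^2·[Fe2+(aq)] = 0.00261; by Nernst, E = +0.983 − (0.0641/2)(−2.583) = +1.0658 V.
ΔG = −nFE = −(2)(96500)(+1.0658) J/mol = −206 kJ/mol.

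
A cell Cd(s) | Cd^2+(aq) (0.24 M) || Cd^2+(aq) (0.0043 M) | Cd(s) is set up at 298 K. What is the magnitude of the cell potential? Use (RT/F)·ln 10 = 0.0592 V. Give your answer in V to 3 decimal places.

For a concentration cell E°cell = 0, since both electrodes use the same couple.
The compartment with the higher Cd^2+(aq) concentration (0.24 M) acts as the cathode; ions are reduced there and produced at the dilute (0.0043 M) anode.
With n = 2, Ecell = −(0.0592/2)·log([dilute]/[conc]) = −(0.0592/2)·log(0.0043/0.24) = +0.052 V.

0.052 V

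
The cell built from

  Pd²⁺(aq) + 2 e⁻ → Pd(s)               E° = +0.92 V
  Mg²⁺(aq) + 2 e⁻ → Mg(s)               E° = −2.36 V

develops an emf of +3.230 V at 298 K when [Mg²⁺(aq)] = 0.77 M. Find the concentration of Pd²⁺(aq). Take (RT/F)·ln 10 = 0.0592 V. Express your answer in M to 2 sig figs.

With Pd²⁺/Pd at the cathode and Mg²⁺/Mg at the anode, E°cell = +0.92 − (−2.36) = +3.28 V (n = 2).
Rearranging E = E° − (0.0592/n)·log Q gives log Q = 2(+3.28 − (+3.230))/0.0592 = 1.689.
For Pd²⁺(aq) + Mg(s) → Pd(s) + Mg²⁺(aq), the reaction quotient is Q = [Mg²⁺(aq)] / [Pd²⁺(aq)].
Isolating [Pd²⁺(aq)] in Q = 10^{1.689} yields log [Pd²⁺(aq)] = −1.803, i.e. 0.016 M.

0.016 M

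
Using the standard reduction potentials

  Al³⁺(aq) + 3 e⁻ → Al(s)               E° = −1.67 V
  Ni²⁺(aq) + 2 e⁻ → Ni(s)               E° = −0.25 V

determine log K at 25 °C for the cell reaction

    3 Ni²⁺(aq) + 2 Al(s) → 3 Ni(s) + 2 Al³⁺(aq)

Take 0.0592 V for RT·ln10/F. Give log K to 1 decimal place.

The Ni²⁺/Ni couple is reduced (cathode); E°cell = −0.25 − (−1.67) = +1.42 V with n = 6.
At equilibrium E = 0, so log K = nE°cell / 0.0592 = (6)(+1.42) / 0.0592 = 143.9.

log K = 143.9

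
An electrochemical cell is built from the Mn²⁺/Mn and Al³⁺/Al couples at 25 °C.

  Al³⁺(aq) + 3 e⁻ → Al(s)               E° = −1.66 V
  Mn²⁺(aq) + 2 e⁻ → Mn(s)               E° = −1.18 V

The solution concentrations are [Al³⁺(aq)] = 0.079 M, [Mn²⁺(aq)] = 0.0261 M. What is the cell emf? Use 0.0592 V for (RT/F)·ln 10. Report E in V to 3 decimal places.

The Mn²⁺/Mn couple has the more positive E°, so it is the cathode; Al³⁺/Al is the anode.
E°cell = E°cat − E°an = −1.18 − (−1.66) = +0.48 V; n = 6.
For the overall reaction 3 Mn²⁺(aq) + 2 Al(s) → 3 Mn(s) + 2 Al³⁺(aq), Q = [Al³⁺(aq)]^2 / [Mn²⁺(aq)]^3 = 351, giving log Q = 2.545.
E = E° − (0.0592/n)·log Q = +0.48 − (0.0592/6)(2.545) = +0.455 V.

+0.455 V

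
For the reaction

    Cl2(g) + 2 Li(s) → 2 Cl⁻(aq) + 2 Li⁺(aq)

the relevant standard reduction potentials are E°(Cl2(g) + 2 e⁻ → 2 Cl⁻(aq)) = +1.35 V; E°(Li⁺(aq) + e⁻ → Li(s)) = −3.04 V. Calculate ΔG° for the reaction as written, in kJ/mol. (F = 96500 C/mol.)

−847 kJ/mol

In the reaction as written Cl2(g) is reduced, so the Cl₂/Cl⁻ couple is the cathode and Li⁺/Li is the anode.
E°cell = +1.35 − (−3.04) = +4.39 V; balancing electrons gives n = 2.
ΔG° = −nFE°cell = −(2)(96500)(+4.39) J/mol = −847 kJ/mol.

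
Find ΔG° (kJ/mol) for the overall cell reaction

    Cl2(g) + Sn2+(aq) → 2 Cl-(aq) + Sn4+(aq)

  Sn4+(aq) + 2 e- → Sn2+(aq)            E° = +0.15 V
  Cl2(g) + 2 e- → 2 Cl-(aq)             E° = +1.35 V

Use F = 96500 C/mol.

−232 kJ/mol

In the reaction as written Cl2(g) is reduced, so the Cl₂/Cl⁻ couple is the cathode and Sn⁴⁺/Sn²⁺ is the anode.
E°cell = +1.35 − (+0.15) = +1.20 V; balancing electrons gives n = 2.
ΔG° = −nFE°cell = −(2)(96500)(+1.20) J/mol = −232 kJ/mol.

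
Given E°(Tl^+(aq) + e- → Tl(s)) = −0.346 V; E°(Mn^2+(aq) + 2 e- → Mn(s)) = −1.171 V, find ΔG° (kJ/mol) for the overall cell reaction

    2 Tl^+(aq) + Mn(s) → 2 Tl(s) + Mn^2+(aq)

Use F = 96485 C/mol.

−159 kJ/mol

In the reaction as written Tl^+(aq) is reduced, so the Tl⁺/Tl couple is the cathode and Mn²⁺/Mn is the anode.
E°cell = −0.346 − (−1.171) = +0.825 V; balancing electrons gives n = 2.
ΔG° = −nFE°cell = −(2)(96485)(+0.825) J/mol = −159 kJ/mol.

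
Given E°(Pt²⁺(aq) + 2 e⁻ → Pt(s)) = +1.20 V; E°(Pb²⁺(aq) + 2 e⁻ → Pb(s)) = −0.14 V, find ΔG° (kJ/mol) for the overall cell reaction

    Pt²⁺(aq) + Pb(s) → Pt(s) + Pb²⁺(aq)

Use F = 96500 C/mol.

In the reaction as written Pt²⁺(aq) is reduced, so the Pt²⁺/Pt couple is the cathode and Pb²⁺/Pb is the anode.
E°cell = +1.20 − (−0.14) = +1.34 V; balancing electrons gives n = 2.
ΔG° = −nFE°cell = −(2)(96500)(+1.34) J/mol = −259 kJ/mol.

−259 kJ/mol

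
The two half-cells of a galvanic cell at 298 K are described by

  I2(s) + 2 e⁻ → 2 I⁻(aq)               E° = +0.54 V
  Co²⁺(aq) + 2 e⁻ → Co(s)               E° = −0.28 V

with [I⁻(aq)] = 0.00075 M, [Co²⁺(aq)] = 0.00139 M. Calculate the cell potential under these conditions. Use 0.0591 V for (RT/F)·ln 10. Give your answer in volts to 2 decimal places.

The I₂/I⁻ couple has the more positive E°, so it is the cathode; Co²⁺/Co is the anode.
The standard potential is +0.54 − (−0.28) = +0.82 V and the balanced reaction transfers n = 2 electrons.
The balanced reaction is I2(s) + Co(s) → 2 I⁻(aq) + Co²⁺(aq), so Q = [I⁻(aq)]^2·[Co²⁺(aq)] = 7.82×10^−10 and log Q = −9.107.
E = E° − (0.0591/n)·log Q = +0.82 − (0.0591/2)(−9.107) = +1.09 V.

+1.09 V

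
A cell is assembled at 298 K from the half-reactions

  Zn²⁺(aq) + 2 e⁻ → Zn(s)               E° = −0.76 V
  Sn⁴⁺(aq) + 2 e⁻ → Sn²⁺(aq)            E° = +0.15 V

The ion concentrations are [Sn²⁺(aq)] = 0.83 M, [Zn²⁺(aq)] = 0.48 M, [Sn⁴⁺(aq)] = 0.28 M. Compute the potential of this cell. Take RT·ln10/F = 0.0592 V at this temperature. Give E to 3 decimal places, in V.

Since E°(Sn⁴⁺/Sn²⁺) > E°(Zn²⁺/Zn), Sn⁴⁺/Sn²⁺ serves as the cathode.
E°cell = E°cat − E°an = +0.15 − (−0.76) = +0.91 V; n = 2.
Balancing gives Sn⁴⁺(aq) + Zn(s) → Sn²⁺(aq) + Zn²⁺(aq); hence Q = ([Sn²⁺(aq)]·[Zn²⁺(aq)]) / [Sn⁴⁺(aq)] = 1.42 (log Q = 0.153).
Applying E = E° − (RT ln10/nF)·log Q gives +0.91 − (0.0592/2)(0.153) = +0.905 V.

+0.905 V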